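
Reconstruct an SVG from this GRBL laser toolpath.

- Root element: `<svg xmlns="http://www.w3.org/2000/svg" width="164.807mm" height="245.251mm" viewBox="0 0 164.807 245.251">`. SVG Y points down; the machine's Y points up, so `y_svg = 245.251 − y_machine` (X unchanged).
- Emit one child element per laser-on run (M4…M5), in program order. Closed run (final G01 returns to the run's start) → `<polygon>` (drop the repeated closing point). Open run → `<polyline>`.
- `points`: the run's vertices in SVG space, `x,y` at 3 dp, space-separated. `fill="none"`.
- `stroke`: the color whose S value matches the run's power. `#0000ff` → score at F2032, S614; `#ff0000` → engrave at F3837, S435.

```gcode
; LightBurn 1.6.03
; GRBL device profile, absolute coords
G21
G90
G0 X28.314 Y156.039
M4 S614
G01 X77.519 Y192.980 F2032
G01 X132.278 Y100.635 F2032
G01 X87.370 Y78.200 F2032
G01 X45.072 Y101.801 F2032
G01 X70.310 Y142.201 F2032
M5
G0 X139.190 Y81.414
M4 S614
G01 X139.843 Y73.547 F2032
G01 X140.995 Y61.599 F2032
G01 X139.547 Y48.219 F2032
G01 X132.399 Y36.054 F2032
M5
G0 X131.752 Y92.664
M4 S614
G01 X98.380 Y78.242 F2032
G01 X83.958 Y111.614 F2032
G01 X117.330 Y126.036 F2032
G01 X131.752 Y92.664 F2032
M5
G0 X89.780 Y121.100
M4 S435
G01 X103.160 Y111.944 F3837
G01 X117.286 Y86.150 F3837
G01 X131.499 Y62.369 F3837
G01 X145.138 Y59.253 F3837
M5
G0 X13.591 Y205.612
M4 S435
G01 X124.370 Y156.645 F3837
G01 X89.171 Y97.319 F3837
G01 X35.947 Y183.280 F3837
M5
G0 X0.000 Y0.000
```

<svg xmlns="http://www.w3.org/2000/svg" width="164.807mm" height="245.251mm" viewBox="0 0 164.807 245.251">
  <polyline points="28.314,89.212 77.519,52.271 132.278,144.616 87.370,167.051 45.072,143.450 70.310,103.050" fill="none" stroke="#0000ff"/>
  <polyline points="139.190,163.837 139.843,171.704 140.995,183.652 139.547,197.032 132.399,209.197" fill="none" stroke="#0000ff"/>
  <polygon points="131.752,152.587 98.380,167.009 83.958,133.637 117.330,119.215" fill="none" stroke="#0000ff"/>
  <polyline points="89.780,124.151 103.160,133.307 117.286,159.101 131.499,182.882 145.138,185.998" fill="none" stroke="#ff0000"/>
  <polyline points="13.591,39.639 124.370,88.606 89.171,147.932 35.947,61.971" fill="none" stroke="#ff0000"/>
</svg>

Each laser-on run becomes one SVG element. Flip Y back into SVG space with y_svg = 245.251 − y_machine.

Run 1: the run's S614 means `#0000ff` (score). The run is open, so emit a `<polyline>` with points (Y-flipped): 28.314,89.212 77.519,52.271 132.278,144.616 87.370,167.051 45.072,143.450 70.310,103.050.

Run 2: the run's S614 means `#0000ff` (score). The run is open, so emit a `<polyline>` with points (Y-flipped): 139.190,163.837 139.843,171.704 140.995,183.652 139.547,197.032 132.399,209.197.

Run 3: power S614 maps to stroke `#0000ff` (score). The run returns to its start, so emit a `<polygon>` with points (Y-flipped): 131.752,152.587 98.380,167.009 83.958,133.637 117.330,119.215.

Run 4: power S435 maps to stroke `#ff0000` (engrave). The run is open, so emit a `<polyline>` with points (Y-flipped): 89.780,124.151 103.160,133.307 117.286,159.101 131.499,182.882 145.138,185.998.

Run 5: S435 ⇒ engrave layer `#ff0000`. The run is open, so emit a `<polyline>` with points (Y-flipped): 13.591,39.639 124.370,88.606 89.171,147.932 35.947,61.971.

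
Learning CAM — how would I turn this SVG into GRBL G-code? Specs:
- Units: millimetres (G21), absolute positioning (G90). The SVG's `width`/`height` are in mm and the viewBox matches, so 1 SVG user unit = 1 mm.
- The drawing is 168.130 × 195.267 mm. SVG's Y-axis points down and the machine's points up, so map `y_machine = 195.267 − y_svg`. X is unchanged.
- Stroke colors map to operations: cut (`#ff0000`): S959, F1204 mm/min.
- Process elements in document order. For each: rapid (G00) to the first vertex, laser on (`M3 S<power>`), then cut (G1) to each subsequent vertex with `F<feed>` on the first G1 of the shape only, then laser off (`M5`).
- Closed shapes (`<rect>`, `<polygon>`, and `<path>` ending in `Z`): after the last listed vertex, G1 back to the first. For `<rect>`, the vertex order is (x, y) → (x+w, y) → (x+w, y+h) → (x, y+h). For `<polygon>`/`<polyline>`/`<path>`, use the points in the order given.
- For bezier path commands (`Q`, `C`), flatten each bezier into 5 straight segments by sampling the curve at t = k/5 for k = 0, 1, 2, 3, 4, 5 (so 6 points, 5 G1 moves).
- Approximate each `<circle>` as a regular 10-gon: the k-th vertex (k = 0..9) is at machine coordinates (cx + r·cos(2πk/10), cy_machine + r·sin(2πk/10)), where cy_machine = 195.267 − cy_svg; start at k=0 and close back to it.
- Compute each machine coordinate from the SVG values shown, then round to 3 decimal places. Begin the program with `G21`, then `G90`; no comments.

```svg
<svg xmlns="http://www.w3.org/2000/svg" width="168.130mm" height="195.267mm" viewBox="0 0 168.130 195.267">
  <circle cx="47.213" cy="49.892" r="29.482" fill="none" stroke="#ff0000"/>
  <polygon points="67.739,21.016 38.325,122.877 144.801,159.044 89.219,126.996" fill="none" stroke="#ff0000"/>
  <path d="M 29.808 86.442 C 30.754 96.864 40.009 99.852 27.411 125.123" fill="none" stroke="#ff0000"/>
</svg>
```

G21
G90
G00 X76.695 Y145.375
M3 S959
G1 X71.064 Y162.704 F1204
G1 X56.323 Y173.414
G1 X38.103 Y173.414
G1 X23.362 Y162.704
G1 X17.731 Y145.375
G1 X23.362 Y128.046
G1 X38.103 Y117.336
G1 X56.323 Y117.336
G1 X71.064 Y128.046
G1 X76.695 Y145.375
M5
G00 X67.739 Y174.251
M3 S959
G1 X38.325 Y72.390 F1204
G1 X144.801 Y36.223
G1 X89.219 Y68.271
G1 X67.739 Y174.251
M5
G00 X29.808 Y108.825
M3 S959
G1 X31.131 Y103.226 F1204
G1 X33.001 Y97.985
G1 X33.970 Y91.675
G1 X32.589 Y82.870
G1 X27.411 Y70.144
M5

viewBox `0 0 168.130 195.267` with mm width/height → 1 unit = 1 mm. Flip: y_m = 195.267 − y_svg.

**Shape 1** — `<circle>` circle, stroke `#ff0000` → cut (S959, F1204). Machine vertices: (76.695,145.375) → (71.064,162.704) → (56.323,173.414) → (38.103,173.414) → (23.362,162.704) → (17.731,145.375) → (23.362,128.046) → (38.103,117.336) → (56.323,117.336) → (71.064,128.046) → (76.695,145.375). Closed: final G1 returns to the first vertex.

**Shape 2** — `<polygon>` closed polygon, stroke `#ff0000` → cut (S959, F1204). Machine vertices: (67.739,174.251) → (38.325,72.390) → (144.801,36.223) → (89.219,68.271) → (67.739,174.251). Closed: final G1 returns to the first vertex.

**Shape 3** — `<path>` cubic bezier, stroke `#ff0000` → cut (S959, F1204). Control points (SVG): P0=(29.808,86.442), P1=(30.754,96.864), P2=(40.009,99.852), P3=(27.411,125.123); sampled at t=k/5. Machine vertices: (29.808,108.825) → (31.131,103.226) → (33.001,97.985) → (33.970,91.675) → (32.589,82.870) → (27.411,70.144). Open path.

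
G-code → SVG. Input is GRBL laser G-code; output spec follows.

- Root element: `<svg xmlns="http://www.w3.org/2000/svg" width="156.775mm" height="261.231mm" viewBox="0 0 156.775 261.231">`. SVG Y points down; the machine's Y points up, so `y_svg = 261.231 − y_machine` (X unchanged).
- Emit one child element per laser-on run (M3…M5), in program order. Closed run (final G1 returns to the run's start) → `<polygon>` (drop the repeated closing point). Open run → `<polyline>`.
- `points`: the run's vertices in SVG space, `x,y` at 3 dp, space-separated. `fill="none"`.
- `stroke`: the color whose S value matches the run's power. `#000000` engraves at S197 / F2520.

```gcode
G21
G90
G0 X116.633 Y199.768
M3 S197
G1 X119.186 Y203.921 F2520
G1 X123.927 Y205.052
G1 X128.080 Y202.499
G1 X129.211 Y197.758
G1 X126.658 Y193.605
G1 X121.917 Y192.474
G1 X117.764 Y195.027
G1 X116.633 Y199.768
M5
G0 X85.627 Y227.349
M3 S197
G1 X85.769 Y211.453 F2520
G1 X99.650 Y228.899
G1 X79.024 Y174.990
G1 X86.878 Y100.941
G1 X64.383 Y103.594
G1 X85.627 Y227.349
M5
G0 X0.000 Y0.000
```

<svg xmlns="http://www.w3.org/2000/svg" width="156.775mm" height="261.231mm" viewBox="0 0 156.775 261.231">
  <polygon points="116.633,61.463 119.186,57.310 123.927,56.179 128.080,58.732 129.211,63.473 126.658,67.626 121.917,68.757 117.764,66.204" fill="none" stroke="#000000"/>
  <polygon points="85.627,33.882 85.769,49.778 99.650,32.332 79.024,86.241 86.878,160.290 64.383,157.637" fill="none" stroke="#000000"/>
</svg>

Machine Y-up, SVG Y-down with viewBox height 261.231, so y_svg = 261.231 − y_machine; X carries over. Every run uses S197, so all elements get stroke `#000000` (engrave).

Run 1: The run returns to its start, so emit a `<polygon>` with points (Y-flipped): 116.633,61.463 119.186,57.310 123.927,56.179 128.080,58.732 129.211,63.473 126.658,67.626 121.917,68.757 117.764,66.204.

Run 2: The run returns to its start, so emit a `<polygon>` with points (Y-flipped): 85.627,33.882 85.769,49.778 99.650,32.332 79.024,86.241 86.878,160.290 64.383,157.637.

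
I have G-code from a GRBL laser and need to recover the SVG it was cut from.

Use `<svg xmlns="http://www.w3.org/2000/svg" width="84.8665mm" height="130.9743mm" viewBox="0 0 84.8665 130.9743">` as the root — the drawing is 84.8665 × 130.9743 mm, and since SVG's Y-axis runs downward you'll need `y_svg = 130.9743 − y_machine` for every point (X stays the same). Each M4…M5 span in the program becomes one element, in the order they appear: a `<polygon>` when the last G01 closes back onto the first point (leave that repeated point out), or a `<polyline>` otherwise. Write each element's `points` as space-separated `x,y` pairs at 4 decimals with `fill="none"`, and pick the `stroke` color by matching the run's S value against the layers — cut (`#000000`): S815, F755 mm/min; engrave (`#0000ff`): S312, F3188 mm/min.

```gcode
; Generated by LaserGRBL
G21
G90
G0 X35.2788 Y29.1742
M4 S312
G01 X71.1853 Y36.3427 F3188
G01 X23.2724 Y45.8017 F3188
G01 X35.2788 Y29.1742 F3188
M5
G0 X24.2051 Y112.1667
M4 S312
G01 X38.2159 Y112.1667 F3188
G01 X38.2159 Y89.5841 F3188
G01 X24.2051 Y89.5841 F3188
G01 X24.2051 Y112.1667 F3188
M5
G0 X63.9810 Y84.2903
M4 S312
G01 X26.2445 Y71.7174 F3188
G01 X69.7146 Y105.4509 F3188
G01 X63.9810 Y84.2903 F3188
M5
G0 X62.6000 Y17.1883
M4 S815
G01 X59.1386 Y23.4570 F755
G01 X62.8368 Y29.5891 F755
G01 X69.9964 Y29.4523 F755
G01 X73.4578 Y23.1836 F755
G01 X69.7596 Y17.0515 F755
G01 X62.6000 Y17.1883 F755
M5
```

Machine Y-up, SVG Y-down with viewBox height 130.9743, so y_svg = 130.9743 − y_machine; X carries over.

Run 1: the run's S312 means `#0000ff` (engrave). The run returns to its start, so emit a `<polygon>` with points (Y-flipped): 35.2788,101.8001 71.1853,94.6316 23.2724,85.1726.

Run 2: power S312 maps to stroke `#0000ff` (engrave). The run returns to its start, so emit a `<polygon>` with points (Y-flipped): 24.2051,18.8076 38.2159,18.8076 38.2159,41.3902 24.2051,41.3902.

Run 3: the run's S312 means `#0000ff` (engrave). The run returns to its start, so emit a `<polygon>` with points (Y-flipped): 63.9810,46.6840 26.2445,59.2569 69.7146,25.5234.

Run 4: the run's S815 means `#000000` (cut). The run returns to its start, so emit a `<polygon>` with points (Y-flipped): 62.6000,113.7860 59.1386,107.5173 62.8368,101.3852 69.9964,101.5220 73.4578,107.7907 69.7596,113.9228.

<svg xmlns="http://www.w3.org/2000/svg" width="84.8665mm" height="130.9743mm" viewBox="0 0 84.8665 130.9743">
  <polygon points="35.2788,101.8001 71.1853,94.6316 23.2724,85.1726" fill="none" stroke="#0000ff"/>
  <polygon points="24.2051,18.8076 38.2159,18.8076 38.2159,41.3902 24.2051,41.3902" fill="none" stroke="#0000ff"/>
  <polygon points="63.9810,46.6840 26.2445,59.2569 69.7146,25.5234" fill="none" stroke="#0000ff"/>
  <polygon points="62.6000,113.7860 59.1386,107.5173 62.8368,101.3852 69.9964,101.5220 73.4578,107.7907 69.7596,113.9228" fill="none" stroke="#000000"/>
</svg>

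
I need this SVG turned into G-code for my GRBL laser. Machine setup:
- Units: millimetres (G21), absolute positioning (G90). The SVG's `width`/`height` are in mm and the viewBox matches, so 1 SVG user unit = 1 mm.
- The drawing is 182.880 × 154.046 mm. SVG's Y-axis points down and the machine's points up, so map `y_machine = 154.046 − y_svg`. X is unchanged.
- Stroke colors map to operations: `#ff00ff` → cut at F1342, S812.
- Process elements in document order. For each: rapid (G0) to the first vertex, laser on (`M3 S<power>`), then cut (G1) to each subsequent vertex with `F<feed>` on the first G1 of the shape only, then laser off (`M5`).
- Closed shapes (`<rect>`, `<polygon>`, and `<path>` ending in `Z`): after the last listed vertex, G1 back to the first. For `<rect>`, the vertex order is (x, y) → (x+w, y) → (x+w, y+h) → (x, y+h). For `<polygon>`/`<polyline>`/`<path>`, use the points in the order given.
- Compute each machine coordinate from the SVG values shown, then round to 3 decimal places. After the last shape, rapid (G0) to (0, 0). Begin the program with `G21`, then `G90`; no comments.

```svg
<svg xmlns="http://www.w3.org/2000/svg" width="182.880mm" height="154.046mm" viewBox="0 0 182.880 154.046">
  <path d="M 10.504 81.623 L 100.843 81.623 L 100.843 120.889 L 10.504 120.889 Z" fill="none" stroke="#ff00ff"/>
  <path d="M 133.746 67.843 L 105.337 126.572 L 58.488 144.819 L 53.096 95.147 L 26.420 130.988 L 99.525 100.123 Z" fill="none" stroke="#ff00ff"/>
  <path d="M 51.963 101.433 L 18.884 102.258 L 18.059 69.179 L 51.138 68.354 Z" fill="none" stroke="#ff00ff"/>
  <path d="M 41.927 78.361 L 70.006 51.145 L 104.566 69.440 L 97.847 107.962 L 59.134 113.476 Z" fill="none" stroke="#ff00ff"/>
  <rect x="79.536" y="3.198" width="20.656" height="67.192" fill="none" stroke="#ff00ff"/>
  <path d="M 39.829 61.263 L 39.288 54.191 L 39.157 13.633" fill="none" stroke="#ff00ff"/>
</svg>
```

G21
G90
G0 X10.504 Y72.423
M3 S812
G1 X100.843 Y72.423 F1342
G1 X100.843 Y33.157
G1 X10.504 Y33.157
G1 X10.504 Y72.423
M5
G0 X133.746 Y86.203
M3 S812
G1 X105.337 Y27.474 F1342
G1 X58.488 Y9.227
G1 X53.096 Y58.899
G1 X26.420 Y23.058
G1 X99.525 Y53.923
G1 X133.746 Y86.203
M5
G0 X51.963 Y52.613
M3 S812
G1 X18.884 Y51.788 F1342
G1 X18.059 Y84.867
G1 X51.138 Y85.692
G1 X51.963 Y52.613
M5
G0 X41.927 Y75.685
M3 S812
G1 X70.006 Y102.901 F1342
G1 X104.566 Y84.606
G1 X97.847 Y46.084
G1 X59.134 Y40.570
G1 X41.927 Y75.685
M5
G0 X79.536 Y150.848
M3 S812
G1 X100.192 Y150.848 F1342
G1 X100.192 Y83.656
G1 X79.536 Y83.656
G1 X79.536 Y150.848
M5
G0 X39.829 Y92.783
M3 S812
G1 X39.288 Y99.855 F1342
G1 X39.157 Y140.413
M5
G0 X0.000 Y0.000

Since the viewBox matches the mm dimensions, user units are millimetres directly. The only transform is the Y-flip y_m = 154.046 − y_svg.

Shape 1 is a rectangle drawn with `<path>`. Its stroke #ff00ff means cut at S812, F1342. After flipping Y the toolpath is (10.504,72.423) → (100.843,72.423) → (100.843,33.157) → (10.504,33.157) → (10.504,72.423), returning to the start.

Shape 2 is a closed polygon drawn with `<path>`. Its stroke #ff00ff means cut at S812, F1342. After flipping Y the toolpath is (133.746,86.203) → (105.337,27.474) → (58.488,9.227) → (53.096,58.899) → (26.420,23.058) → (99.525,53.923) → (133.746,86.203), returning to the start.

Shape 3 is a regular polygon drawn with `<path>`. Its stroke #ff00ff means cut at S812, F1342. After flipping Y the toolpath is (51.963,52.613) → (18.884,51.788) → (18.059,84.867) → (51.138,85.692) → (51.963,52.613), returning to the start.

Shape 4 is a regular polygon drawn with `<path>`. Its stroke #ff00ff means cut at S812, F1342. After flipping Y the toolpath is (41.927,75.685) → (70.006,102.901) → (104.566,84.606) → (97.847,46.084) → (59.134,40.570) → (41.927,75.685), returning to the start.

Shape 5 is a rectangle drawn with `<rect>`. Its stroke #ff00ff means cut at S812, F1342. After flipping Y the toolpath is (79.536,150.848) → (100.192,150.848) → (100.192,83.656) → (79.536,83.656) → (79.536,150.848), returning to the start.

Shape 6 is a open polyline drawn with `<path>`. Its stroke #ff00ff means cut at S812, F1342. After flipping Y the toolpath is (39.829,92.783) → (39.288,99.855) → (39.157,140.413).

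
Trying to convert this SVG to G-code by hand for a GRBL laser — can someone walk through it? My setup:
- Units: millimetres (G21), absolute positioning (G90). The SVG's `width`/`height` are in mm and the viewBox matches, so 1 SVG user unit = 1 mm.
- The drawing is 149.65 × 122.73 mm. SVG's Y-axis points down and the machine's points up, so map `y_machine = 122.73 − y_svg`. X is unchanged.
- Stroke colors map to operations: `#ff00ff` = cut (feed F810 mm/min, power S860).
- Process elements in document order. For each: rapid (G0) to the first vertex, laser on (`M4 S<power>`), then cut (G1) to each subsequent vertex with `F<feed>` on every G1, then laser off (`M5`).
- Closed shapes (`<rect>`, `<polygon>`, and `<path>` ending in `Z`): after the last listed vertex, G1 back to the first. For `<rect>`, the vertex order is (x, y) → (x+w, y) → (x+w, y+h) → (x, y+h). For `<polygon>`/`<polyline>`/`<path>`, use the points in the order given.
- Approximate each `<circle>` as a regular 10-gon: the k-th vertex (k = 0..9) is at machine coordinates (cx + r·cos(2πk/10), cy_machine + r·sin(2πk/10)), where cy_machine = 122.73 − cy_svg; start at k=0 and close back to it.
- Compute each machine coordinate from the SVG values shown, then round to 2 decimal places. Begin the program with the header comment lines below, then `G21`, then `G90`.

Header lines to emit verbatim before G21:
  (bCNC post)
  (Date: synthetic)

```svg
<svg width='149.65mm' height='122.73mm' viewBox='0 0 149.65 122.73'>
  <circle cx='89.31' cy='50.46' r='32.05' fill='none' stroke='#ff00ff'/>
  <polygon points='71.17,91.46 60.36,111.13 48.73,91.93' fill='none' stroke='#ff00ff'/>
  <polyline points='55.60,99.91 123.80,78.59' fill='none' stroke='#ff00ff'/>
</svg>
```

(bCNC post)
(Date: synthetic)
G21
G90
G0 X121.36 Y72.27
M4 S860
G1 X115.24 Y91.11 F810
G1 X99.21 Y102.75 F810
G1 X79.41 Y102.75 F810
G1 X63.38 Y91.11 F810
G1 X57.26 Y72.27 F810
G1 X63.38 Y53.43 F810
G1 X79.41 Y41.79 F810
G1 X99.21 Y41.79 F810
G1 X115.24 Y53.43 F810
G1 X121.36 Y72.27 F810
M5
G0 X71.17 Y31.27
M4 S860
G1 X60.36 Y11.60 F810
G1 X48.73 Y30.80 F810
G1 X71.17 Y31.27 F810
M5
G0 X55.60 Y22.82
M4 S860
G1 X123.80 Y44.14 F810
M5

viewBox `0 0 149.65 122.73` with mm width/height → 1 unit = 1 mm. Flip: y_m = 122.73 − y_svg.

**Shape 1** — `<circle>` circle, stroke `#ff00ff` → cut (S860, F810). Machine vertices: (121.36,72.27) → (115.24,91.11) → (99.21,102.75) → (79.41,102.75) → (63.38,91.11) → (57.26,72.27) → (63.38,53.43) → (79.41,41.79) → (99.21,41.79) → (115.24,53.43) → (121.36,72.27). Closed: final G1 returns to the first vertex.

**Shape 2** — `<polygon>` regular polygon, stroke `#ff00ff` → cut (S860, F810). Machine vertices: (71.17,31.27) → (60.36,11.60) → (48.73,30.80) → (71.17,31.27). Closed: final G1 returns to the first vertex.

**Shape 3** — `<polyline>` line segment, stroke `#ff00ff` → cut (S860, F810). Machine vertices: (55.60,22.82) → (123.80,44.14). Open path.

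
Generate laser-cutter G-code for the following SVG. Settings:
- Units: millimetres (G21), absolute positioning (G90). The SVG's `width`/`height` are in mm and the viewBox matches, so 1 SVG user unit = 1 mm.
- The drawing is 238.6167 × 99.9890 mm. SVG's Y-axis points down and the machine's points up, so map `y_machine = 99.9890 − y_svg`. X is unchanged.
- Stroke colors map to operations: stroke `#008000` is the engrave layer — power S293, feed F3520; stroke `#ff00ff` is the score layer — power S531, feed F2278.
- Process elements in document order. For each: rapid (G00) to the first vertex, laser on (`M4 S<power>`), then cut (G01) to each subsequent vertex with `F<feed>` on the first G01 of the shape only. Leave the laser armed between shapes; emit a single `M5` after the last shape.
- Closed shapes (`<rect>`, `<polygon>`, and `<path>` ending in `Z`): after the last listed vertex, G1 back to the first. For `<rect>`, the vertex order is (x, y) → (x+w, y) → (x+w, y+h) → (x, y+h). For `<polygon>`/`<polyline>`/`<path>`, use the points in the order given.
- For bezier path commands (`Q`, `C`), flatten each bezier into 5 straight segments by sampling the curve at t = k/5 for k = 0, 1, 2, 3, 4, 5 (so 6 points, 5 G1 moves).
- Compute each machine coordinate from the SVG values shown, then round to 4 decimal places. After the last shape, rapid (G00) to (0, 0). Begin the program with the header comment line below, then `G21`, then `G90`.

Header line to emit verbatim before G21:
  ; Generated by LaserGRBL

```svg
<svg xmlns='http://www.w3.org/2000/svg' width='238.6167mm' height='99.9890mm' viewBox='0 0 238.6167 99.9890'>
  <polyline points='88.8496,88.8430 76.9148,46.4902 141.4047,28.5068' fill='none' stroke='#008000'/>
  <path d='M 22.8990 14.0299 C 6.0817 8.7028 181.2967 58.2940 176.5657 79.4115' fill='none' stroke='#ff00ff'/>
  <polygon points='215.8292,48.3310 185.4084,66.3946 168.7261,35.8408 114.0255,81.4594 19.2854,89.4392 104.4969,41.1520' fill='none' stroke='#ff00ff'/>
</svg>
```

; Generated by LaserGRBL
G21
G90
G00 X88.8496 Y11.1460
M4 S293
G01 X76.9148 Y53.4988 F3520
G01 X141.4047 Y71.4822
G00 X22.8990 Y85.9591
M4 S531
G01 X32.8767 Y83.2323 F2278
G01 X71.0871 Y71.3279
G01 X119.6754 Y54.2488
G01 X160.7866 Y35.9977
G01 X176.5657 Y20.5775
G00 X215.8292 Y51.6580
M4 S531
G01 X185.4084 Y33.5944 F2278
G01 X168.7261 Y64.1482
G01 X114.0255 Y18.5296
G01 X19.2854 Y10.5498
G01 X104.4969 Y58.8370
G01 X215.8292 Y51.6580
M5
G00 X0.0000 Y0.0000

viewBox `0 0 238.6167 99.9890` with mm width/height → 1 unit = 1 mm. Flip: y_m = 99.9890 − y_svg.

**Shape 1** — `<polyline>` open polyline, stroke `#008000` → engrave (S293, F3520). Machine vertices: (88.8496,11.1460) → (76.9148,53.4988) → (141.4047,71.4822). Open path.

**Shape 2** — `<path>` cubic bezier, stroke `#ff00ff` → score (S531, F2278). Control points (SVG): P0=(22.8990,14.0299), P1=(6.0817,8.7028), P2=(181.2967,58.2940), P3=(176.5657,79.4115); sampled at t=k/5. Machine vertices: (22.8990,85.9591) → (32.8767,83.2323) → (71.0871,71.3279) → (119.6754,54.2488) → (160.7866,35.9977) → (176.5657,20.5775). Open path.

**Shape 3** — `<polygon>` closed polygon, stroke `#ff00ff` → score (S531, F2278). Machine vertices: (215.8292,51.6580) → (185.4084,33.5944) → (168.7261,64.1482) → (114.0255,18.5296) → (19.2854,10.5498) → (104.4969,58.8370) → (215.8292,51.6580). Closed: final G1 returns to the first vertex.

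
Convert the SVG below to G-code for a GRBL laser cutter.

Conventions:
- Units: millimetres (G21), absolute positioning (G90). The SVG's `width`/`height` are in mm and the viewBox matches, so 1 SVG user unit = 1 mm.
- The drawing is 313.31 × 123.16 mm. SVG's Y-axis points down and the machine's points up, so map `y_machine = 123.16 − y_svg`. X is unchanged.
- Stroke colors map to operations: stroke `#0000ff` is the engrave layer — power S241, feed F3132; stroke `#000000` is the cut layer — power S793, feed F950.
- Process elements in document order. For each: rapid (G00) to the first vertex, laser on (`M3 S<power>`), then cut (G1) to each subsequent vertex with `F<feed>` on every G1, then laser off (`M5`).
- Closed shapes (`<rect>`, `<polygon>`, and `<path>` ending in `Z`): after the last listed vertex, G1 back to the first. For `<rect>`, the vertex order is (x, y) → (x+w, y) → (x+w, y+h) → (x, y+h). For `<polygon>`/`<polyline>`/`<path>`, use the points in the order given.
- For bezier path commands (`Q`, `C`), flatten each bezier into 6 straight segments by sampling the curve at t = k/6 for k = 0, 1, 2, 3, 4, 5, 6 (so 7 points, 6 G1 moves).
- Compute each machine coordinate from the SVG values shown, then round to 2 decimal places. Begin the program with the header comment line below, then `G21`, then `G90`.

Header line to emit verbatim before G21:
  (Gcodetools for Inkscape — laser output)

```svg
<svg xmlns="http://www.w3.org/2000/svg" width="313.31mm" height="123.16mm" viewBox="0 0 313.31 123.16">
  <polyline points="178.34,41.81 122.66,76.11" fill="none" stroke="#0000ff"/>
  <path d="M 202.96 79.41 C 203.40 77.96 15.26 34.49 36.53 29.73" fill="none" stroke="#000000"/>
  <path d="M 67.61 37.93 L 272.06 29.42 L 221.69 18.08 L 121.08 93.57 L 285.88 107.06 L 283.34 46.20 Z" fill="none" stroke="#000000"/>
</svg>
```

1 u = 1 mm; y_m = 123.16 − y.

[1] `<polyline>` line segment, #0000ff→engrave S241 F3132: (178.34,81.35) → (122.66,47.05)

[2] `<path>` cubic bezier, #000000→cut S793 F950: (202.96,43.75) → (189.31,47.60) → (155.28,56.22) → (111.93,67.35) → (70.32,78.76) → (41.50,88.20) → (36.53,93.43)

[3] `<path>` closed polygon, #000000→cut S793 F950: (67.61,85.23) → (272.06,93.74) → (221.69,105.08) → (121.08,29.59) → (285.88,16.10) → (283.34,76.96) → (67.61,85.23) (closed)

(Gcodetools for Inkscape — laser output)
G21
G90
G00 X178.34 Y81.35
M3 S241
G1 X122.66 Y47.05 F3132
M5
G00 X202.96 Y43.75
M3 S793
G1 X189.31 Y47.60 F950
G1 X155.28 Y56.22 F950
G1 X111.93 Y67.35 F950
G1 X70.32 Y78.76 F950
G1 X41.50 Y88.20 F950
G1 X36.53 Y93.43 F950
M5
G00 X67.61 Y85.23
M3 S793
G1 X272.06 Y93.74 F950
G1 X221.69 Y105.08 F950
G1 X121.08 Y29.59 F950
G1 X285.88 Y16.10 F950
G1 X283.34 Y76.96 F950
G1 X67.61 Y85.23 F950
M5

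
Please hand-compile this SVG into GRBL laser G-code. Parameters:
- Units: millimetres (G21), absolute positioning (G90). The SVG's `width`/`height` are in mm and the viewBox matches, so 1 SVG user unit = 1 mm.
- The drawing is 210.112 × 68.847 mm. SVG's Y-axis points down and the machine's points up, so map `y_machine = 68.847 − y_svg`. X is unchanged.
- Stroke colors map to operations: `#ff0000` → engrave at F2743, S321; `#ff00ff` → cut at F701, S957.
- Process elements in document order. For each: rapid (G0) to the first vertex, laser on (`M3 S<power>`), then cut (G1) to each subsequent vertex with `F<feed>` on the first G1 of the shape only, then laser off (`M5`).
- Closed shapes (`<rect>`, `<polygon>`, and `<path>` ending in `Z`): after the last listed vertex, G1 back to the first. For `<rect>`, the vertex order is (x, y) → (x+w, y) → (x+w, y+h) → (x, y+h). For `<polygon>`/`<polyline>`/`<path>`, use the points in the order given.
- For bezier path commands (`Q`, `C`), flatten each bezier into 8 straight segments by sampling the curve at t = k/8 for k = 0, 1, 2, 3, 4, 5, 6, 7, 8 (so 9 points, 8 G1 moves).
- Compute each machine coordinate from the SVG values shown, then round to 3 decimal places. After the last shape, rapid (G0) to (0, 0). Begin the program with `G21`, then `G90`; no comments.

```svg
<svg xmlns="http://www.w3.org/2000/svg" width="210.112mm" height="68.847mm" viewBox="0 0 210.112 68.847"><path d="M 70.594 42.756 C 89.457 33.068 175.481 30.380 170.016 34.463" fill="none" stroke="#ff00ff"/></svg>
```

G21
G90
G0 X70.594 Y26.091
M3 S957
G1 X80.506 Y29.396 F701
G1 X94.855 Y32.048
G1 X111.782 Y34.049
G1 X129.428 Y35.402
G1 X145.934 Y36.109
G1 X159.439 Y36.173
G1 X168.087 Y35.597
G1 X170.016 Y34.384
M5
G0 X0.000 Y0.000

viewBox `0 0 210.112 68.847` with mm width/height → 1 unit = 1 mm. Flip: y_m = 68.847 − y_svg.

**Shape 1** — `<path>` cubic bezier, stroke `#ff00ff` → cut (S957, F701). Control points (SVG): P0=(70.594,42.756), P1=(89.457,33.068), P2=(175.481,30.380), P3=(170.016,34.463); sampled at t=k/8. Machine vertices: (70.594,26.091) → (80.506,29.396) → (94.855,32.048) → (111.782,34.049) → (129.428,35.402) → (145.934,36.109) → (159.439,36.173) → (168.087,35.597) → (170.016,34.384). Open path.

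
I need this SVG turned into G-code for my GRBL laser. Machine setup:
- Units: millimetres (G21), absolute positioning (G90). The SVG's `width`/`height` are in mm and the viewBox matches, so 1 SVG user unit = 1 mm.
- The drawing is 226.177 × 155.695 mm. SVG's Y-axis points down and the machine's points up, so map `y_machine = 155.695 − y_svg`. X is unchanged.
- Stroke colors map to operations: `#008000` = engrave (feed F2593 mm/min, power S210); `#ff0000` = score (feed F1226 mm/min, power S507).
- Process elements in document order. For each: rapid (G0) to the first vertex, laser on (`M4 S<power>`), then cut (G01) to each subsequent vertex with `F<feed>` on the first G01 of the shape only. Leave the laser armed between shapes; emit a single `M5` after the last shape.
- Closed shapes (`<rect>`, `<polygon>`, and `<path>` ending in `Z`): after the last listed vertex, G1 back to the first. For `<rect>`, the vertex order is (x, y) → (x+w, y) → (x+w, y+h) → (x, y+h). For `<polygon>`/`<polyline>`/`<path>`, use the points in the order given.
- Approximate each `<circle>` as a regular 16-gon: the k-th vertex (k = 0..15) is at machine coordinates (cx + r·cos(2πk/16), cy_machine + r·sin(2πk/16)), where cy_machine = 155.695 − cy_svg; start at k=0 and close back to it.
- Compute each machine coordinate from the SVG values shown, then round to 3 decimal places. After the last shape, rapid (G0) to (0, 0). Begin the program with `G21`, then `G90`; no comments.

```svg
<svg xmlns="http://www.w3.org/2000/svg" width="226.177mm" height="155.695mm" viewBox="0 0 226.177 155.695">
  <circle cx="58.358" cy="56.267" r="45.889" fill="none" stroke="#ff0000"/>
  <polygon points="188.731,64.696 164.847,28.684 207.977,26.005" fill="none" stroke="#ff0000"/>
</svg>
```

G21
G90
G0 X104.247 Y99.428
M4 S507
G01 X100.754 Y116.989 F1226
G01 X90.806 Y131.876
G01 X75.919 Y141.824
G01 X58.358 Y145.317
G01 X40.797 Y141.824
G01 X25.910 Y131.876
G01 X15.962 Y116.989
G01 X12.469 Y99.428
G01 X15.962 Y81.867
G01 X25.910 Y66.980
G01 X40.797 Y57.032
G01 X58.358 Y53.539
G01 X75.919 Y57.032
G01 X90.806 Y66.980
G01 X100.754 Y81.867
G01 X104.247 Y99.428
G0 X188.731 Y90.999
M4 S507
G01 X164.847 Y127.011 F1226
G01 X207.977 Y129.690
G01 X188.731 Y90.999
M5
G0 X0.000 Y0.000

Since the viewBox matches the mm dimensions, user units are millimetres directly. The only transform is the Y-flip y_m = 155.695 − y_svg.

Shape 1 is a circle drawn with `<circle>`. Its stroke #ff0000 means score at S507, F1226. After flipping Y the toolpath is (104.247,99.428) → (100.754,116.989) → (90.806,131.876) → (75.919,141.824) → (58.358,145.317) → (40.797,141.824) → (25.910,131.876) → (15.962,116.989) → (12.469,99.428) → (15.962,81.867) → (25.910,66.980) → (40.797,57.032) → (58.358,53.539) → (75.919,57.032) → (90.806,66.980) → (100.754,81.867) → (104.247,99.428), returning to the start.

Shape 2 is a regular polygon drawn with `<polygon>`. Its stroke #ff0000 means score at S507, F1226. After flipping Y the toolpath is (188.731,90.999) → (164.847,127.011) → (207.977,129.690) → (188.731,90.999), returning to the start.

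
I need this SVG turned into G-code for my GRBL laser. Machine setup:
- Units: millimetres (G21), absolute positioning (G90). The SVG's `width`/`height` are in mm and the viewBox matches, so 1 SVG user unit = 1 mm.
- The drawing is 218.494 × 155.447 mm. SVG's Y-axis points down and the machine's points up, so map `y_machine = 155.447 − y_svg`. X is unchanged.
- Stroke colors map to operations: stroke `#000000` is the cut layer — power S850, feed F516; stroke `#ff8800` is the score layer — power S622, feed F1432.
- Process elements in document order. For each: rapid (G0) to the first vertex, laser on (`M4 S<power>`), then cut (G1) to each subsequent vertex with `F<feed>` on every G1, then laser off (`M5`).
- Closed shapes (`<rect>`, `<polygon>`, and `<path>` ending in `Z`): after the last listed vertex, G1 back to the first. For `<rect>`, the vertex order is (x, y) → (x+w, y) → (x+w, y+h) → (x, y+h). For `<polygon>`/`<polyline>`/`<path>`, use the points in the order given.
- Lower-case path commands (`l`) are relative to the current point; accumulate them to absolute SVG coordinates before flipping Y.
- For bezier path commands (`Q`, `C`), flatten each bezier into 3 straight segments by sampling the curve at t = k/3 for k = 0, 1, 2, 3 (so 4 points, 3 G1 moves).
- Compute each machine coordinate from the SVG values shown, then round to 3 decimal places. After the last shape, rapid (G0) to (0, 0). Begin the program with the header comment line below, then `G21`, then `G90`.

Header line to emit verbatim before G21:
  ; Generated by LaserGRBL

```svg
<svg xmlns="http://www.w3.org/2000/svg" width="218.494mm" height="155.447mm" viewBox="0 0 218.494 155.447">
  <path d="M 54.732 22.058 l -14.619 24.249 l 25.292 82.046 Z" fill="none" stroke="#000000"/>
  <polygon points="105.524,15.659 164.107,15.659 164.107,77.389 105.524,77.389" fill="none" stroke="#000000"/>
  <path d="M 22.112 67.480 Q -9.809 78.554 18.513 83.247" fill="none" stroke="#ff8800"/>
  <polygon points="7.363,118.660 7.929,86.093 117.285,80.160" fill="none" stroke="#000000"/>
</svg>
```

; Generated by LaserGRBL
G21
G90
G0 X54.732 Y133.389
M4 S850
G1 X40.113 Y109.140 F516
G1 X65.405 Y27.094 F516
G1 X54.732 Y133.389 F516
M5
G0 X105.524 Y139.788
M4 S850
G1 X164.107 Y139.788 F516
G1 X164.107 Y78.058 F516
G1 X105.524 Y78.058 F516
G1 X105.524 Y139.788 F516
M5
G0 X22.112 Y87.967
M4 S622
G1 X7.525 Y81.293 F1432
G1 X6.325 Y76.038 F1432
G1 X18.513 Y72.200 F1432
M5
G0 X7.363 Y36.787
M4 S850
G1 X7.929 Y69.354 F516
G1 X117.285 Y75.287 F516
G1 X7.363 Y36.787 F516
M5
G0 X0.000 Y0.000

Since the viewBox matches the mm dimensions, user units are millimetres directly. The only transform is the Y-flip y_m = 155.447 − y_svg.

Shape 1 is a closed polygon drawn with `<path>`. Its stroke #000000 means cut at S850, F516. After flipping Y the toolpath is (54.732,133.389) → (40.113,109.140) → (65.405,27.094) → (54.732,133.389), returning to the start.

Shape 2 is a rectangle drawn with `<polygon>`. Its stroke #000000 means cut at S850, F516. After flipping Y the toolpath is (105.524,139.788) → (164.107,139.788) → (164.107,78.058) → (105.524,78.058) → (105.524,139.788), returning to the start.

Shape 3 is a quadratic bezier drawn with `<path>`. Its stroke #ff8800 means score at S622, F1432. After flipping Y the toolpath is (22.112,87.967) → (7.525,81.293) → (6.325,76.038) → (18.513,72.200).

Shape 4 is a closed polygon drawn with `<polygon>`. Its stroke #000000 means cut at S850, F516. After flipping Y the toolpath is (7.363,36.787) → (7.929,69.354) → (117.285,75.287) → (7.363,36.787), returning to the start.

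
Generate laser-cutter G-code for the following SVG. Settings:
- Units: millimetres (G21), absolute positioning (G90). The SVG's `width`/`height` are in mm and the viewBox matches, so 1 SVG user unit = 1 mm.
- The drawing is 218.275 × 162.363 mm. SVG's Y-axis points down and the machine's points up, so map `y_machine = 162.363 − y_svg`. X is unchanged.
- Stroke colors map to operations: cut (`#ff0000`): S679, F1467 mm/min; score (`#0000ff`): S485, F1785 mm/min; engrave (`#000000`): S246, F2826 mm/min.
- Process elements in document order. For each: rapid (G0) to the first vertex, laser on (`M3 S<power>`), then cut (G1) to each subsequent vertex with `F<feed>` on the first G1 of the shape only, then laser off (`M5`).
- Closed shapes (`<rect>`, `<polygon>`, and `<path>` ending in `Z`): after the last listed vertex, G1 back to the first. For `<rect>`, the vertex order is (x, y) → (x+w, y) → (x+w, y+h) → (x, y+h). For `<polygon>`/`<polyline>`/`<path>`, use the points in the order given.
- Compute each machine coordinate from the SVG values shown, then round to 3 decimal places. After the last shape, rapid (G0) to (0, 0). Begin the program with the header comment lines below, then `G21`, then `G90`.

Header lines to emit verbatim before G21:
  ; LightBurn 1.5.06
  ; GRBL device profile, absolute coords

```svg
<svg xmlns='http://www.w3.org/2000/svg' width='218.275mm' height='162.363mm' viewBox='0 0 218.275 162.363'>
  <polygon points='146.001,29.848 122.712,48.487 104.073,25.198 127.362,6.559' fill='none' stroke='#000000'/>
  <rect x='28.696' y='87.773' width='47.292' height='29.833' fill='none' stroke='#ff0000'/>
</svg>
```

1 u = 1 mm; y_m = 162.363 − y.

[1] `<polygon>` regular polygon, #000000→engrave S246 F2826: (146.001,132.515) → (122.712,113.876) → (104.073,137.165) → (127.362,155.804) → (146.001,132.515) (closed)

[2] `<rect>` rectangle, #ff0000→cut S679 F1467: (28.696,74.590) → (75.988,74.590) → (75.988,44.757) → (28.696,44.757) → (28.696,74.590) (closed)

; LightBurn 1.5.06
; GRBL device profile, absolute coords
G21
G90
G0 X146.001 Y132.515
M3 S246
G1 X122.712 Y113.876 F2826
G1 X104.073 Y137.165
G1 X127.362 Y155.804
G1 X146.001 Y132.515
M5
G0 X28.696 Y74.590
M3 S679
G1 X75.988 Y74.590 F1467
G1 X75.988 Y44.757
G1 X28.696 Y44.757
G1 X28.696 Y74.590
M5
G0 X0.000 Y0.000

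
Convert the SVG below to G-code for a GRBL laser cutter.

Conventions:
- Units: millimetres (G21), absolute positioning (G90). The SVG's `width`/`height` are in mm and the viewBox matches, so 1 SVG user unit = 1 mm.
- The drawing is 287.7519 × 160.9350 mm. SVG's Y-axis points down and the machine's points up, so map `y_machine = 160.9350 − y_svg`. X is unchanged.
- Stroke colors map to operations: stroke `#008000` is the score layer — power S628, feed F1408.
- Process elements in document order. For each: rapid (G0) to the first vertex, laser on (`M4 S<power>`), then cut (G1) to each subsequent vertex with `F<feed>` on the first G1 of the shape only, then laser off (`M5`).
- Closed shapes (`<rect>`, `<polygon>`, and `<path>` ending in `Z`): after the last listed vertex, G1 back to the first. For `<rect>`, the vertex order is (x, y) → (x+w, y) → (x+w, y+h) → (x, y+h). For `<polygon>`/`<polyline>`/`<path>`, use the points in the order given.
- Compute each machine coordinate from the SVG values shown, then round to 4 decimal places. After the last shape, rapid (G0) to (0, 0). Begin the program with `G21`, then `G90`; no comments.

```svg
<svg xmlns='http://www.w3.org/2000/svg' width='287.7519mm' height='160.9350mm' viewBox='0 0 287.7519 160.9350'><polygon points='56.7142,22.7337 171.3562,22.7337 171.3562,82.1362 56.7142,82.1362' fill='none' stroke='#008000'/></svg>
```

viewBox `0 0 287.7519 160.9350` with mm width/height → 1 unit = 1 mm. Flip: y_m = 160.9350 − y_svg.

**Shape 1** — `<polygon>` rectangle, stroke `#008000` → score (S628, F1408). Machine vertices: (56.7142,138.2013) → (171.3562,138.2013) → (171.3562,78.7988) → (56.7142,78.7988) → (56.7142,138.2013). Closed: final G1 returns to the first vertex.

G21
G90
G0 X56.7142 Y138.2013
M4 S628
G1 X171.3562 Y138.2013 F1408
G1 X171.3562 Y78.7988
G1 X56.7142 Y78.7988
G1 X56.7142 Y138.2013
M5
G0 X0.0000 Y0.0000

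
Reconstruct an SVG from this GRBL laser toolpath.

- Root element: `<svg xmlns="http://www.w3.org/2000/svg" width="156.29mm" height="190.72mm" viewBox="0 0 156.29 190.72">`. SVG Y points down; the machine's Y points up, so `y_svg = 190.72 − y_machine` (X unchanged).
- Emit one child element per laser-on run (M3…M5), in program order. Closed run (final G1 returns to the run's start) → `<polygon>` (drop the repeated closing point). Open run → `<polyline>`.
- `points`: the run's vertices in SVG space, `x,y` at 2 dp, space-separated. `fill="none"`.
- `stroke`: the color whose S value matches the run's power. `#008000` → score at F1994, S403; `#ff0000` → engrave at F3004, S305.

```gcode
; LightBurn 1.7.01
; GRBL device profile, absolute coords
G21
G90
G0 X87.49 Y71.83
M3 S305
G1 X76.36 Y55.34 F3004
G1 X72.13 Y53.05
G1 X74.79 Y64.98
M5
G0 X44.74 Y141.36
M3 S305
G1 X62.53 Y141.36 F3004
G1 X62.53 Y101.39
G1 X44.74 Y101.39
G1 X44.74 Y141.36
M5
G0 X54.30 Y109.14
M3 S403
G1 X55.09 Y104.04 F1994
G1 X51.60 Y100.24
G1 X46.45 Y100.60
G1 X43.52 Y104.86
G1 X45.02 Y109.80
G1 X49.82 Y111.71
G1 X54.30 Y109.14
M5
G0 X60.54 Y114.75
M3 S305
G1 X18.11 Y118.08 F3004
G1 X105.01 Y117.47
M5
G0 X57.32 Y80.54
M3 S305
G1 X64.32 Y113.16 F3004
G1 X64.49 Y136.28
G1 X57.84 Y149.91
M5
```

Each laser-on run becomes one SVG element. Flip Y back into SVG space with y_svg = 190.72 − y_machine.

Run 1: the run's S305 means `#ff0000` (engrave). The run is open, so emit a `<polyline>` with points (Y-flipped): 87.49,118.89 76.36,135.38 72.13,137.67 74.79,125.74.

Run 2: the run's S305 means `#ff0000` (engrave). The run returns to its start, so emit a `<polygon>` with points (Y-flipped): 44.74,49.36 62.53,49.36 62.53,89.33 44.74,89.33.

Run 3: power S403 maps to stroke `#008000` (score). The run returns to its start, so emit a `<polygon>` with points (Y-flipped): 54.30,81.58 55.09,86.68 51.60,90.48 46.45,90.12 43.52,85.86 45.02,80.92 49.82,79.01.

Run 4: the run's S305 means `#ff0000` (engrave). The run is open, so emit a `<polyline>` with points (Y-flipped): 60.54,75.97 18.11,72.64 105.01,73.25.

Run 5: S305 ⇒ engrave layer `#ff0000`. The run is open, so emit a `<polyline>` with points (Y-flipped): 57.32,110.18 64.32,77.56 64.49,54.44 57.84,40.81.

<svg xmlns="http://www.w3.org/2000/svg" width="156.29mm" height="190.72mm" viewBox="0 0 156.29 190.72">
  <polyline points="87.49,118.89 76.36,135.38 72.13,137.67 74.79,125.74" fill="none" stroke="#ff0000"/>
  <polygon points="44.74,49.36 62.53,49.36 62.53,89.33 44.74,89.33" fill="none" stroke="#ff0000"/>
  <polygon points="54.30,81.58 55.09,86.68 51.60,90.48 46.45,90.12 43.52,85.86 45.02,80.92 49.82,79.01" fill="none" stroke="#008000"/>
  <polyline points="60.54,75.97 18.11,72.64 105.01,73.25" fill="none" stroke="#ff0000"/>
  <polyline points="57.32,110.18 64.32,77.56 64.49,54.44 57.84,40.81" fill="none" stroke="#ff0000"/>
</svg>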